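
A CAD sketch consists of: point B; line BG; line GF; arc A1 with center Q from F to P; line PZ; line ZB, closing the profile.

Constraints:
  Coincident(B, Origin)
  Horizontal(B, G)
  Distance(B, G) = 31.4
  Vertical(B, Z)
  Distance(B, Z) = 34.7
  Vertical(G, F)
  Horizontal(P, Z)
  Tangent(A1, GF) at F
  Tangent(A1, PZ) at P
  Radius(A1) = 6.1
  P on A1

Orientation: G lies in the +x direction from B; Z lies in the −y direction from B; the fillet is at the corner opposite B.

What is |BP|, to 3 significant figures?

42.9

B is at the origin; BG is horizontal with |BG| = 31.4 and G on the +x side, so G = (31.4, 0.00). BZ is vertical with |BZ| = 34.7 and Z on the −y side, so Z = (0.00, -34.7). The virtual corner opposite B is at (31.4, -34.7). Since A1 is tangent to GF there, QF ⟂ GF and the tangent condition forces QP to be normal to PZ, with radius 6.1, so the center Q sits 6.1 in from both sides at Q = (25.3, -28.6). That places the tangent points at F = (31.4, -28.6) on GF and P = (25.3, -34.7) on PZ. Then |BP| = |P − B| = 42.9.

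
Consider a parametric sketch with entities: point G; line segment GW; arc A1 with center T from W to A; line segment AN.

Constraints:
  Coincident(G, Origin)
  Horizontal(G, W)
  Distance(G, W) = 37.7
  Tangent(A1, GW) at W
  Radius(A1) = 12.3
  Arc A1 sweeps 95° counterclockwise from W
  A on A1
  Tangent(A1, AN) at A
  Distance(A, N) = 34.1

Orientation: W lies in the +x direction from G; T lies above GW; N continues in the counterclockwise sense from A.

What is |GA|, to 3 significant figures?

51.7

The tangent condition forces TW to be normal to GW, so T = W + (0, 12.3) = (37.7, 12.3). On A1, W sits at bearing -90° from T; a 95° counterclockwise sweep puts A at bearing 5°, so A = T + 12.3·(cos 5°, sin 5°) = (50.0, 13.4). Then |GA| = |A − G| = 51.7.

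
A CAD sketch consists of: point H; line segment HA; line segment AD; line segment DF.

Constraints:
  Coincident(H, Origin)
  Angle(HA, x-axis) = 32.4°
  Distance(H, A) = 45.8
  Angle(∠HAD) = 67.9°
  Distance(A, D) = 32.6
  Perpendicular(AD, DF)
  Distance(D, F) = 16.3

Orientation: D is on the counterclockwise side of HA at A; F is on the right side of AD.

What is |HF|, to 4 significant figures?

60.71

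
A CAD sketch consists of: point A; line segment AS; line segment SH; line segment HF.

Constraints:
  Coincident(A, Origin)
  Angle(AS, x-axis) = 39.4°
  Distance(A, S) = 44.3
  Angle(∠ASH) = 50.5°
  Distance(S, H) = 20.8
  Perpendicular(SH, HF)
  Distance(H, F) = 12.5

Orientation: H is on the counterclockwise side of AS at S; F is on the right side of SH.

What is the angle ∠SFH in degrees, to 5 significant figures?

58.996°

A is at the origin; AS runs at 39.4° with length 44.3, so S = 44.3·(cos 39.4°, sin 39.4°) = (34.232, 28.119). ∠ASH = 50.5°, so SH runs at 39.4° + (180° − 50.5°) = 168.90° from the x-axis; with |SH| = 20.8, H = S + 20.8·(cos 168.90°, sin 168.90°) = (13.821, 32.123). SH is perpendicular to HF; with |HF| = 12.5 on the right of SH, F = H + 12.5·(0.19252, 0.98129) = (16.228, 44.389). Then cos ∠SFH = FS·FH / (|FS||FH|), giving 58.996°.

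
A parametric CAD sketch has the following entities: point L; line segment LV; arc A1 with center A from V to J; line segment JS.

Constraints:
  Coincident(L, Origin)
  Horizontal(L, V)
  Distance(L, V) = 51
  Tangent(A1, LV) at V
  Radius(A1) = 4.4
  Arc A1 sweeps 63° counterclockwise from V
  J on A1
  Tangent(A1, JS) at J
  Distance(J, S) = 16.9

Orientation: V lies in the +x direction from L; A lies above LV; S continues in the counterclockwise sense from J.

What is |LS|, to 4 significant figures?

64.98

L is at the origin; LV is horizontal with |LV| = 51.0 and V on the +x side, so V = (51.00, 0.000). Since A1 is tangent to LV there, AV ⟂ LV, so A = V + (0, 4.4) = (51.00, 4.400). On A1, V sits at bearing -90° from A; a 63° counterclockwise sweep puts J at bearing -27°, so J = A + 4.4·(cos -27°, sin -27°) = (54.92, 2.402). Tangency of A1 to JS means the radius AJ is perpendicular to JS, so JS runs along (−sin -27°, cos -27°); with |JS| = 16.9, S = (62.59, 17.46). Then |LS| = |S − L| = 64.98.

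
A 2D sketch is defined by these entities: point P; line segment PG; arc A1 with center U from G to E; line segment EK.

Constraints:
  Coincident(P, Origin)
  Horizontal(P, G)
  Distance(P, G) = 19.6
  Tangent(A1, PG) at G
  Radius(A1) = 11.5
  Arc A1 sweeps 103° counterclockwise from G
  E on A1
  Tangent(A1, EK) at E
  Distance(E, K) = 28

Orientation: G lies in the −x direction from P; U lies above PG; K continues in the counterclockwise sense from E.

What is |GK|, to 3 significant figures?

41.7

P is at the origin; P and G share the same y with |PG| = 19.6 and G on the −x side, so G = (-19.6, 0.00). Since A1 is tangent to PG there, UG ⟂ PG, so U = G + (0, 11.5) = (-19.6, 11.5). On A1, G sits at bearing -90° from U; a 103° counterclockwise sweep puts E at bearing 13°, so E = U + 11.5·(cos 13°, sin 13°) = (-8.39, 14.1). Since A1 is tangent to EK there, UE ⟂ EK, so EK runs along (−sin 13°, cos 13°); with |EK| = 28.0, K = (-14.7, 41.4). Then |GK| = |K − G| = 41.7.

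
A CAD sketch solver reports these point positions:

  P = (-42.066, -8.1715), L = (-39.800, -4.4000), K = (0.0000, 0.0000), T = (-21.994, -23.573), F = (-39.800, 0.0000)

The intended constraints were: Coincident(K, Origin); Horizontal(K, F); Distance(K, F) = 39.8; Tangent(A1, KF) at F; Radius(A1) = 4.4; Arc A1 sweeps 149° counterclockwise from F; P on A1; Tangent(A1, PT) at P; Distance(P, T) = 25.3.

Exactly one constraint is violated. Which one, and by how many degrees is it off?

Tangent(A1, PT) at P — off by 6.50°.

K = (0.00, 0.00) ✓; K.y = 0.00, F.y = 0.00 ✓; |KF| = 39.80 ✓; ∠(LF, FK) = 90.00° ✓; |LF| = 4.400 ✓; bearing(L→P) − bearing(L→F) = 149.0° ✓; |LP| = 4.400 ✓; ∠(LP, PT) = 96.50° ✗; |PT| = 25.30 ✓.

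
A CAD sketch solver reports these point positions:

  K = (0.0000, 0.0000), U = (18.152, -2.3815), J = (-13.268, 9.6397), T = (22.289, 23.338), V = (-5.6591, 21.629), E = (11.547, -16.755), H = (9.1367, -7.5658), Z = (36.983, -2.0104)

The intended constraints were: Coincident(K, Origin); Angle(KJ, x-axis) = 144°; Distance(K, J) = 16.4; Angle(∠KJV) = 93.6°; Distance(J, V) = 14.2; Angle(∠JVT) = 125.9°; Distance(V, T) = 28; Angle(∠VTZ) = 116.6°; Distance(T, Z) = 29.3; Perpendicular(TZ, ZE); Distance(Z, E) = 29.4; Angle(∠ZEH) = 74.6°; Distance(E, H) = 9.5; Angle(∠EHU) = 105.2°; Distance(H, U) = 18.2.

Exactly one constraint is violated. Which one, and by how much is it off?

Distance(H, U) = 18.2 — off by 7.80.

K = (0.00, 0.00) ✓; KJ at 144.0° ✓; |KJ| = 16.40 ✓; ∠KJV = 93.60° ✓; |JV| = 14.20 ✓; ∠JVT = 125.9° ✓; |VT| = 28.00 ✓; ∠VTZ = 116.6° ✓; |TZ| = 29.30 ✓; ∠(TZ, ZE) = 90.00° ✓; |ZE| = 29.40 ✓; ∠ZEH = 74.60° ✓; |EH| = 9.500 ✓; ∠EHU = 105.2° ✓; |HU| = 10.40 ✗.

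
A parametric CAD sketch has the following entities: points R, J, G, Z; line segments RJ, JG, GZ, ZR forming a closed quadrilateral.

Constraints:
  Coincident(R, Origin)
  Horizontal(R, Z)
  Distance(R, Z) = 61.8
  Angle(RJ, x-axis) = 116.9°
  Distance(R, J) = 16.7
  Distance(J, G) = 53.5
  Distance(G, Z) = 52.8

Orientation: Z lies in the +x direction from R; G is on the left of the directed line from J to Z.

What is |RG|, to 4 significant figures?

58.41

Checks: |JG| = 53.50 ✓; |GZ| = 52.80 ✓.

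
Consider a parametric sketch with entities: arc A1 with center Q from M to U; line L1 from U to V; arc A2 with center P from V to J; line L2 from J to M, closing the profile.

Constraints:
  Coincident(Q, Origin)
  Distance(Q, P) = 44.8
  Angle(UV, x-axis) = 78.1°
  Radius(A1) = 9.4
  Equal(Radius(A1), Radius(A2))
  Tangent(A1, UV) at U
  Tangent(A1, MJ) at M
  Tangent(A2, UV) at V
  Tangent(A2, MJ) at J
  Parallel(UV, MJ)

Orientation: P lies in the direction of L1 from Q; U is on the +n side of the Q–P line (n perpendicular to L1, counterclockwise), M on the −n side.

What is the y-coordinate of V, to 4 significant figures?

45.78

The slot axis is L1's direction at 78.1°, so u = (cos 78.1°, sin 78.1°) = (0.2062, 0.9785) and n = (−sin 78.1°, cos 78.1°) = (-0.9785, 0.2062). Q is at the origin and P lies 44.8 along u from Q, so P = 44.8·u = (9.238, 43.84). Tangency of A1 to both parallel lines with radius 9.4 puts U and M at Q ± 9.4·n: U = (-9.198, 1.938), M = (9.198, -1.938). Equal radii place V and J the same way about P: V = P + 9.4·n = (0.03996, 45.78), J = P − 9.4·n = (18.44, 41.90). So V.y = 45.78.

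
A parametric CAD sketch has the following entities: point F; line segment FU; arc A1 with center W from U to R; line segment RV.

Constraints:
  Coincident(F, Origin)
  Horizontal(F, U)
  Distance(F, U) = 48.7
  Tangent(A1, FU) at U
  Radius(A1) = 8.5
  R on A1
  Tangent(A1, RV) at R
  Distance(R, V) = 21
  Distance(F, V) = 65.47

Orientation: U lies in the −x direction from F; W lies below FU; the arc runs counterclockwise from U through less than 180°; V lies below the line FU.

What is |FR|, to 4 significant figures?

57.71

F is at the origin; FU is horizontal with |FU| = 48.7 and U on the −x side, so U = (-48.70, 0.000). Since A1 is tangent to FU there, WU ⟂ FU, so W = U + (0, -8.5) = (-48.70, -8.500). Since WR ⟂ RV (tangency), |WV| = √(8.5² + 21.0²) = 22.66 regardless of where R sits on A1. So V lies on both circle(F, 65.47) and circle(W, 22.66); the below-FU intersection is V = (-58.81, -28.78). R is the foot of the tangent from V: R = (-57.17, -7.839).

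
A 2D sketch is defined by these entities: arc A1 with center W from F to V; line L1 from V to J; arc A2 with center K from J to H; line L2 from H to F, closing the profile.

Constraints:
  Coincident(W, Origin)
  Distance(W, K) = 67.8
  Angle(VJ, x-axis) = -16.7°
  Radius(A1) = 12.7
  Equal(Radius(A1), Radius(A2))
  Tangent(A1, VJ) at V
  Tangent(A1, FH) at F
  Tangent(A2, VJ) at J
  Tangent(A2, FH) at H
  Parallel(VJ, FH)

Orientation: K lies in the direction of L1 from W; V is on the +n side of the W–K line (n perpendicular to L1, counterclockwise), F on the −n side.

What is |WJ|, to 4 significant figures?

68.98

The slot axis is L1's direction at -16.7°, so u = (cos -16.7°, sin -16.7°) = (0.9578, -0.2874) and n = (−sin -16.7°, cos -16.7°) = (0.2874, 0.9578). W is at the origin and K lies 67.8 along u from W, so K = 67.8·u = (64.94, -19.48). Tangency of A1 to both parallel lines with radius 12.7 puts V and F at W ± 12.7·n: V = (3.649, 12.16), F = (-3.649, -12.16). Equal radii place J and H the same way about K: J = K + 12.7·n = (68.59, -7.319), H = K − 12.7·n = (61.29, -31.65). Then |WJ| = |J − W| = 68.98.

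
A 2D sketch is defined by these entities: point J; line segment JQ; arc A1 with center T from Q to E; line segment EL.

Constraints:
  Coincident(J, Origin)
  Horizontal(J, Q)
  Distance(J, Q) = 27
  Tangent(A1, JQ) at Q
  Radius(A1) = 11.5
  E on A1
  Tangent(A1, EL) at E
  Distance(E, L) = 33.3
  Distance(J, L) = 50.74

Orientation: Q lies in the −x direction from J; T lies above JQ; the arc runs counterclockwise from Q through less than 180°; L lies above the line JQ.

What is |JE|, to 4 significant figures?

20.56

J is at the origin; JQ is horizontal with |JQ| = 27.0 and Q on the −x side, so Q = (-27.00, 0.000). Since A1 is tangent to JQ there, TQ ⟂ JQ, so T = Q + (0, 11.5) = (-27.00, 11.50). Since TE ⟂ EL (tangency), |TL| = √(11.5² + 33.3²) = 35.23 regardless of where E sits on A1. So L lies on both circle(J, 50.74) and circle(T, 35.23); the above-JQ intersection is L = (-20.96, 46.21). E is the foot of the tangent from L: E = (-15.65, 13.33).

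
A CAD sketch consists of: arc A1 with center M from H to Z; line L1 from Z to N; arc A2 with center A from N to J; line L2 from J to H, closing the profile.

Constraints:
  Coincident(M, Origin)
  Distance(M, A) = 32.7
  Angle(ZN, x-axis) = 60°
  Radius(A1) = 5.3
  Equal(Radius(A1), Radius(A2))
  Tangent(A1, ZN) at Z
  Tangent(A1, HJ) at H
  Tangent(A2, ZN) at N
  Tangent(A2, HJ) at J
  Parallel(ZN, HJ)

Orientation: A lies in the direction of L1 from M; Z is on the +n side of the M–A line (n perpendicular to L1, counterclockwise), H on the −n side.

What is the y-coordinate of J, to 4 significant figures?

25.67

The slot axis is L1's direction at 60.0°, so u = (cos 60.0°, sin 60.0°) = (0.5000, 0.8660) and n = (−sin 60.0°, cos 60.0°) = (-0.8660, 0.5000). M is at the origin and A lies 32.7 along u from M, so A = 32.7·u = (16.35, 28.32). Tangency of A1 to both parallel lines with radius 5.3 puts Z and H at M ± 5.3·n: Z = (-4.590, 2.650), H = (4.590, -2.650). Equal radii place N and J the same way about A: N = A + 5.3·n = (11.76, 30.97), J = A − 5.3·n = (20.94, 25.67). So J.y = 25.67.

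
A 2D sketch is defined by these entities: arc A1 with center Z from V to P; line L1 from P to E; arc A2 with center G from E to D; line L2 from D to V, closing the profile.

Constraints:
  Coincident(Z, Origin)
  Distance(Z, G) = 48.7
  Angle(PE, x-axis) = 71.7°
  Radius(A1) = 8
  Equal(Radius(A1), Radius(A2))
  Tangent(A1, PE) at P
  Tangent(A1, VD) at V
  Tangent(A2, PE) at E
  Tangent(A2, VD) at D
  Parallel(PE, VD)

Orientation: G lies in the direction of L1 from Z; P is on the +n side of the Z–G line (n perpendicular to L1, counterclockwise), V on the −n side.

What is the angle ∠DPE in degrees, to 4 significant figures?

18.19°

The slot axis is L1's direction at 71.7°, so u = (cos 71.7°, sin 71.7°) = (0.3140, 0.9494) and n = (−sin 71.7°, cos 71.7°) = (-0.9494, 0.3140). Z is at the origin and G lies 48.7 along u from Z, so G = 48.7·u = (15.29, 46.24). Tangency of A1 to both parallel lines with radius 8.0 puts P and V at Z ± 8.0·n: P = (-7.595, 2.512), V = (7.595, -2.512). Equal radii place E and D the same way about G: E = G + 8.0·n = (7.696, 48.75), D = G − 8.0·n = (22.89, 43.73). Then cos ∠DPE = PD·PE / (|PD||PE|), giving 18.19°.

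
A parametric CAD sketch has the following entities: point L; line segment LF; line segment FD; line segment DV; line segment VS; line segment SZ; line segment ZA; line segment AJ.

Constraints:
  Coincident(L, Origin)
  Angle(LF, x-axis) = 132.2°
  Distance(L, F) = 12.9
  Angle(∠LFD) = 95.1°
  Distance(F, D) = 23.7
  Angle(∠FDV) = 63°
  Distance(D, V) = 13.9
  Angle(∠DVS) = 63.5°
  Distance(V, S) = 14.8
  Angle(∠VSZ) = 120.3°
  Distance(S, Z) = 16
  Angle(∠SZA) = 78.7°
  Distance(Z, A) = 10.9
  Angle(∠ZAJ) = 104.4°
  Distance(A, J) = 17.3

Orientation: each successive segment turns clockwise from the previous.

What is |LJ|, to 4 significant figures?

19.63

L is at the origin; LF runs at 132.2° with length 12.9, so F = (-8.665, 9.556). ∠LFD = 95.1° gives FD at 47.30° from the x-axis; with |FD| = 23.7, D = (7.407, 26.97). ∠FDV = 63.0° gives DV at -69.70° from the x-axis; with |DV| = 13.9, V = (12.23, 13.94). ∠DVS = 63.5° gives VS at 173.8° from the x-axis; with |VS| = 14.8, S = (-2.484, 15.54). ∠VSZ = 120.3° gives SZ at 114.1° from the x-axis; with |SZ| = 16.0, Z = (-9.017, 30.14). ∠SZA = 78.7° gives ZA at 12.80° from the x-axis; with |ZA| = 10.9, A = (1.612, 32.56). ∠ZAJ = 104.4° gives AJ at -62.80° from the x-axis; with |AJ| = 17.3, J = (9.520, 17.17). Then |LJ| = |J − L| = 19.63.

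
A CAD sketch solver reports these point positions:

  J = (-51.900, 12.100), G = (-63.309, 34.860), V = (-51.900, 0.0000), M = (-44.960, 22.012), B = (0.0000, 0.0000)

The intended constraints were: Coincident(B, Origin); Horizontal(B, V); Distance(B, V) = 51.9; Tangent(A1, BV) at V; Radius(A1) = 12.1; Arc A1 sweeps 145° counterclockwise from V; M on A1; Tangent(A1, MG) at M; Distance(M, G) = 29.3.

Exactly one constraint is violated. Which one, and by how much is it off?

Distance(M, G) = 29.3 — off by 6.90.

B = (0.00, 0.00) ✓; B.y = 0.00, V.y = 0.00 ✓; |BV| = 51.90 ✓; ∠(JV, VB) = 90.00° ✓; |JV| = 12.10 ✓; bearing(J→M) − bearing(J→V) = 145.0° ✓; |JM| = 12.10 ✓; ∠(JM, MG) = 90.00° ✓; |MG| = 22.40 ✗.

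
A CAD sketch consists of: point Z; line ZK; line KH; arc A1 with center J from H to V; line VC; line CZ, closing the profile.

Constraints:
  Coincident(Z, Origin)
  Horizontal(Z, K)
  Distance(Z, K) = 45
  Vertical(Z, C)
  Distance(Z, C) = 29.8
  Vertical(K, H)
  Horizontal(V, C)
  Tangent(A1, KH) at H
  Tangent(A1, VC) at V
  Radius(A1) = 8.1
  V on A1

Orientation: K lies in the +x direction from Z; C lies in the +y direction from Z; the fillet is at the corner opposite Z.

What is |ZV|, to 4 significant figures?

47.43

Z is at the origin; Z and K share the same y with |ZK| = 45.0 and K on the +x side, so K = (45.00, 0.000). ZC is vertical with |ZC| = 29.8 and C on the +y side, so C = (0.000, 29.80). The virtual corner opposite Z is at (45.00, 29.80). The tangent condition forces JH to be normal to KH and the tangent condition forces JV to be normal to VC, with radius 8.1, so the center J sits 8.1 in from both sides at J = (36.90, 21.70). That places the tangent points at H = (45.00, 21.70) on KH and V = (36.90, 29.80) on VC. Then |ZV| = |V − Z| = 47.43.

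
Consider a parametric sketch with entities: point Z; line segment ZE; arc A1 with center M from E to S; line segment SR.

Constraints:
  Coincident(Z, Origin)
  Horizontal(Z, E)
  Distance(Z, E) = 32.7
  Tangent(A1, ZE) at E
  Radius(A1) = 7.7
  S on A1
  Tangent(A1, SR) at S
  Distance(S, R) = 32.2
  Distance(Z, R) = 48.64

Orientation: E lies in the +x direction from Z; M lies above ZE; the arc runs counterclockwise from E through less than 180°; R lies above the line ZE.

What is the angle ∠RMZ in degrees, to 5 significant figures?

93.638°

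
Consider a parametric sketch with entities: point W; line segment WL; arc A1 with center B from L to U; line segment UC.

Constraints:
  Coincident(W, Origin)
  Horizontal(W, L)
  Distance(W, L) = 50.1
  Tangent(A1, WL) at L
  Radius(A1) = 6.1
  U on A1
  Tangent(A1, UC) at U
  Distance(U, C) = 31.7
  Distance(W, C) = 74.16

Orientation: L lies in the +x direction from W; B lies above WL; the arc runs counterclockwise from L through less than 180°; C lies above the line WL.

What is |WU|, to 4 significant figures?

56.06

Checks: W = (0.00, 0.00) ✓; |BU| = 6.100 ✓; ∠(BU, UC) = 90.00° ✓; |UC| = 31.70 ✓; |WC| = 74.16 ✓.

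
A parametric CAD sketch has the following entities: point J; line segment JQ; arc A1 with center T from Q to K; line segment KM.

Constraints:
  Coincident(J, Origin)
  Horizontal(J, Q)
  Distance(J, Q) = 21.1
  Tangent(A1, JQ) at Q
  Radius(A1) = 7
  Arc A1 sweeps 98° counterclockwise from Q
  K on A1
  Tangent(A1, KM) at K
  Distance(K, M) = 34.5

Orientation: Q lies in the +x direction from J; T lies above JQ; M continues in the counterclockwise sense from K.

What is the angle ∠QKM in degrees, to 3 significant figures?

131°

J is at the origin; J and Q share the same y with |JQ| = 21.1 and Q on the +x side, so Q = (21.1, 0.00). The tangent condition forces TQ to be normal to JQ, so T = Q + (0, 7) = (21.1, 7.00). On A1, Q sits at bearing -90° from T; a 98° counterclockwise sweep puts K at bearing 8°, so K = T + 7.0·(cos 8°, sin 8°) = (28.0, 7.97). A1 meets KM tangentially, so TK is at right angles to KM, so KM runs along (−sin 8°, cos 8°); with |KM| = 34.5, M = (23.2, 42.1). Then cos ∠QKM = KQ·KM / (|KQ||KM|), giving 131°.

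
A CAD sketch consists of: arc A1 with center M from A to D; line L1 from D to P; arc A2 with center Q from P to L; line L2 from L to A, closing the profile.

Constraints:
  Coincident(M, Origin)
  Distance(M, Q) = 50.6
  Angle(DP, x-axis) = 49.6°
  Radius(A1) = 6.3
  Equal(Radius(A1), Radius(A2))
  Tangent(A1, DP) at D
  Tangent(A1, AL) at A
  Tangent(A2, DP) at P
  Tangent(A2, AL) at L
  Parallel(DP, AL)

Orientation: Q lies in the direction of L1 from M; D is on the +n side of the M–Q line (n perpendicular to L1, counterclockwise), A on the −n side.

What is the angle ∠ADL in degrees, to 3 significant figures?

76.0°

Tangency of A1 to both parallel lines with radius 6.3 puts D and A at M ± 6.3·n: D = (-4.80, 4.08), A = (4.80, -4.08). Equal radii place P and L the same way about Q: P = Q + 6.3·n = (28.0, 42.6), L = Q − 6.3·n = (37.6, 34.5). Then cos ∠ADL = DA·DL / (|DA||DL|), giving 76.0°.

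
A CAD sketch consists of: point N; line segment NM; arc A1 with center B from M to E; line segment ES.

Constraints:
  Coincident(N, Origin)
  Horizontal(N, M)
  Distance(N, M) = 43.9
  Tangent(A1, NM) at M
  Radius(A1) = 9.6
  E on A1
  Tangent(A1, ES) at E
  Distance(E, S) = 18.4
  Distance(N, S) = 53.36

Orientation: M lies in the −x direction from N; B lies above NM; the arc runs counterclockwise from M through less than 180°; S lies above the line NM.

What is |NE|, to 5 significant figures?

38.067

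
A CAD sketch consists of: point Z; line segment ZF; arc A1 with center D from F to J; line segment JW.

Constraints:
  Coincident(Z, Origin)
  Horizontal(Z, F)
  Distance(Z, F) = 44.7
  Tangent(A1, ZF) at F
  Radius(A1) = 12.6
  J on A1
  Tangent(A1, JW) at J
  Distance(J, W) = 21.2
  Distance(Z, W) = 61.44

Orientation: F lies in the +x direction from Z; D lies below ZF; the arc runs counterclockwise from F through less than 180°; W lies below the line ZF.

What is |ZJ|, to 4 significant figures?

40.94

Checks: |DJ| = 12.60 ✓; ∠(DJ, JW) = 90.00° ✓; |JW| = 21.20 ✓; |ZW| = 61.44 ✓.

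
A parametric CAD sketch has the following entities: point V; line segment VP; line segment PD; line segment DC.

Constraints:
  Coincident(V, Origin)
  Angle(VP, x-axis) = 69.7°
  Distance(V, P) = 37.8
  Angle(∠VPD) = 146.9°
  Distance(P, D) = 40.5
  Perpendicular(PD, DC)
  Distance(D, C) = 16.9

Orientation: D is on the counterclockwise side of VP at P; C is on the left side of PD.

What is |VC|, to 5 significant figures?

72.263

V is at the origin; VP runs at 69.7° with length 37.8, so P = 37.8·(cos 69.7°, sin 69.7°) = (13.114, 35.452). ∠VPD = 146.9°, so PD runs at 69.7° + (180° − 146.9°) = 102.80° from the x-axis; with |PD| = 40.5, D = P + 40.5·(cos 102.80°, sin 102.80°) = (4.1415, 74.946). PD is perpendicular to DC; with |DC| = 16.9 on the left of PD, C = D + 16.9·(-0.97515, -0.22155) = (-12.339, 71.202). Then |VC| = |C − V| = 72.263.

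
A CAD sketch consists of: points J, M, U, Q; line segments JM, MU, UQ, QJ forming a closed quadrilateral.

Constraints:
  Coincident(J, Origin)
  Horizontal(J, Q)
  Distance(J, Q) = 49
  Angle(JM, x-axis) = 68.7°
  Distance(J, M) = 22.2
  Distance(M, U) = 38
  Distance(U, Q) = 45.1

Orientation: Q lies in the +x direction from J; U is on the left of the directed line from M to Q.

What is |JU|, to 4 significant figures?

58.13

J is at the origin; J and Q share the same y with |JQ| = 49.0 and Q in +x, so Q = (49.0, 0). JM runs at 68.7° with |JM| = 22.2, so M = (8.064, 20.68). U is determined by |MU| = 38.0 and |UQ| = 45.1 together: it lies at the intersection of circle(M, 38.0) and circle(Q, 45.1). With |MQ| = 45.86, the foot of the radical line on MQ is 16.50 from M and the perpendicular offset is √(38.0² − 16.50²) = 34.23. Taking the left-of-MQ solution: U = (38.23, 43.79).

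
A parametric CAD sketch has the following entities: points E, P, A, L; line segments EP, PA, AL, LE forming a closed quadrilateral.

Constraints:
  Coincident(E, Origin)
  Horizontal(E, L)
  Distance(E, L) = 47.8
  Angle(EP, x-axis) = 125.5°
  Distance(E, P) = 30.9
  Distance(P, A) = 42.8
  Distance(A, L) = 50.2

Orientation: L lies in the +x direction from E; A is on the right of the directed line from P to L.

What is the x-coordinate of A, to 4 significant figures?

-0.4373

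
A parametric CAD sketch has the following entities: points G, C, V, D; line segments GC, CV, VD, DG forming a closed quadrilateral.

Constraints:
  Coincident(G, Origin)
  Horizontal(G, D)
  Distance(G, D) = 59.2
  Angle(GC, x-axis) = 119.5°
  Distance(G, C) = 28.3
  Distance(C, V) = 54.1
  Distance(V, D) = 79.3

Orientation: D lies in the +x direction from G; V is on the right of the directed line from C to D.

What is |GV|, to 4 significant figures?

32.81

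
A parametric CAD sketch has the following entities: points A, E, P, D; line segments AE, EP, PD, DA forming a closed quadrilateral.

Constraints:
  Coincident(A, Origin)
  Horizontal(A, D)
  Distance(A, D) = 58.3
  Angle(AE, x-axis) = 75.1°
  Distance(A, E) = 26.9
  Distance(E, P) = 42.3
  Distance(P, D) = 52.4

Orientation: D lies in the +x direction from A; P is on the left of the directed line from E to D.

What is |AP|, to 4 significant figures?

65.06

A is at the origin; AD is horizontal with |AD| = 58.3 and D in +x, so D = (58.3, 0). AE runs at 75.1° with |AE| = 26.9, so E = (6.917, 26.00). P is determined by |EP| = 42.3 and |PD| = 52.4 together: it lies at the intersection of circle(E, 42.3) and circle(D, 52.4). With |ED| = 57.58, the foot of the radical line on ED is 20.49 from E and the perpendicular offset is √(42.3² − 20.49²) = 37.01. Taking the left-of-ED solution: P = (41.90, 49.77).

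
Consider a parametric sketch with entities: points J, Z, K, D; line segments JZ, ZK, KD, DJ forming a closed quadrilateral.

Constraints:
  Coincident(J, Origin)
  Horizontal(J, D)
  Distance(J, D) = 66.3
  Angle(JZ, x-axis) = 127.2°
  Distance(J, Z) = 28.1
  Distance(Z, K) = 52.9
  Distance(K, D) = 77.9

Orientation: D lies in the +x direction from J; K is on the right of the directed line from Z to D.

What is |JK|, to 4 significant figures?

29.92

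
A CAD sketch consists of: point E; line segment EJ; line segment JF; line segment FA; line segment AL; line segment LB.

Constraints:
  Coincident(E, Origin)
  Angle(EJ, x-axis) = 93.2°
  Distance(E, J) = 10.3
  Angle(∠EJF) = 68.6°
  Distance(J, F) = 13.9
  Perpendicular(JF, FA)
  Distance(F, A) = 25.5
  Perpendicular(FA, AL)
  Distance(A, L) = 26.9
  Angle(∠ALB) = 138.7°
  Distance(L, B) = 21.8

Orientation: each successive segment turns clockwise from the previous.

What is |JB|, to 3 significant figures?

31.4

E is at the origin; EJ runs at 93.2° with length 10.3, so J = (-0.575, 10.3). ∠EJF = 68.6° gives JF at -18.2° from the x-axis; with |JF| = 13.9, F = (12.6, 5.94). JF is perpendicular to FA, so FA runs at -108°; with |FA| = 25.5, A = (4.67, -18.3). FA is perpendicular to AL, so AL runs at 162°; with |AL| = 26.9, L = (-20.9, -9.88). ∠ALB = 138.7° gives LB at 120° from the x-axis; with |LB| = 21.8, B = (-32.0, 8.90). Then |JB| = |B − J| = 31.4.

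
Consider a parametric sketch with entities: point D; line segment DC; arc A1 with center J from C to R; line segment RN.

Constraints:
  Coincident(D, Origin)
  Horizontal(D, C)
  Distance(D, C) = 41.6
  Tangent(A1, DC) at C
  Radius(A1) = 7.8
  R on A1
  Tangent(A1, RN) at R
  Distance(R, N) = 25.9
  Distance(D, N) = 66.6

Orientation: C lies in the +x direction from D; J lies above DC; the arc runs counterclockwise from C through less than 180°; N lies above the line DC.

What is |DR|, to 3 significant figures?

48.6

Checks: |JC| = 7.800 ✓; |JR| = 7.800 ✓; ∠(JR, RN) = 90.00° ✓; |RN| = 25.90 ✓; |DN| = 66.60 ✓.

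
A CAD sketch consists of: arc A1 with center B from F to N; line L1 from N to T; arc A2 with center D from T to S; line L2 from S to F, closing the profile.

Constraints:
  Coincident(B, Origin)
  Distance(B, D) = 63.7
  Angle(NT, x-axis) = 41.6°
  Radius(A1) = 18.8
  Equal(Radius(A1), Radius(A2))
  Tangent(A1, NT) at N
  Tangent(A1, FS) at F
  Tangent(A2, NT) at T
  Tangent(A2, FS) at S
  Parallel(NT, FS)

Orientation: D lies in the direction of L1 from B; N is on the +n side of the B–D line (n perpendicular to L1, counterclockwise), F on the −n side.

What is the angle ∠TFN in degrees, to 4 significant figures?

59.45°

Tangency of A1 to both parallel lines with radius 18.8 puts N and F at B ± 18.8·n: N = (-12.48, 14.06), F = (12.48, -14.06). Equal radii place T and S the same way about D: T = D + 18.8·n = (35.15, 56.35), S = D − 18.8·n = (60.12, 28.23). Then cos ∠TFN = FT·FN / (|FT||FN|), giving 59.45°.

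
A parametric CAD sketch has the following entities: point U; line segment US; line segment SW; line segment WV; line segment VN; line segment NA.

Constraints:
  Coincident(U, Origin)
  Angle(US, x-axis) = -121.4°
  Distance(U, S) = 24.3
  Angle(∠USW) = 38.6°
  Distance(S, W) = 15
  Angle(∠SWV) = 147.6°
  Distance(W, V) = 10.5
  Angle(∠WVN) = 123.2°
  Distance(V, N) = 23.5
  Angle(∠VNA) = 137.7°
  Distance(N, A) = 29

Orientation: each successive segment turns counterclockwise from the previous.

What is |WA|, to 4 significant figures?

51.82

U is at the origin; US runs at -121.4° with length 24.3, so S = (-12.66, -20.74). ∠USW = 38.6° gives SW at 20.00° from the x-axis; with |SW| = 15.0, W = (1.435, -15.61). ∠SWV = 147.6° gives WV at 52.40° from the x-axis; with |WV| = 10.5, V = (7.841, -7.292). ∠WVN = 123.2° gives VN at 109.2° from the x-axis; with |VN| = 23.5, N = (0.1130, 14.90). ∠VNA = 137.7° gives NA at 151.5° from the x-axis; with |NA| = 29.0, A = (-25.37, 28.74). Then |WA| = |A − W| = 51.82.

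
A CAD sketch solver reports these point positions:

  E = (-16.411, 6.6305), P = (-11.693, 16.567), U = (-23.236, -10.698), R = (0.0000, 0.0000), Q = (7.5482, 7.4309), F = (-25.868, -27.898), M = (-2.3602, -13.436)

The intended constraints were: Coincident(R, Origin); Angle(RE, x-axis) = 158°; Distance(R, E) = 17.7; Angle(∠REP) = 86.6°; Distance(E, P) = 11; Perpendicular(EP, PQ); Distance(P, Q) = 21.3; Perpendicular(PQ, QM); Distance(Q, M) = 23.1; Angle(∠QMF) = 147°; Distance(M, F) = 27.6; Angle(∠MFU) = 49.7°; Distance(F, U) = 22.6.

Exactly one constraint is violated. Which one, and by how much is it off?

Distance(F, U) = 22.6 — off by 5.20.

R = (0.00, 0.00) ✓; RE at 158.0° ✓; |RE| = 17.70 ✓; ∠REP = 86.60° ✓; |EP| = 11.00 ✓; ∠(EP, PQ) = 90.00° ✓; |PQ| = 21.30 ✓; ∠(PQ, QM) = 90.00° ✓; |QM| = 23.10 ✓; ∠QMF = 147.0° ✓; |MF| = 27.60 ✓; ∠MFU = 49.70° ✓; |FU| = 17.40 ✗.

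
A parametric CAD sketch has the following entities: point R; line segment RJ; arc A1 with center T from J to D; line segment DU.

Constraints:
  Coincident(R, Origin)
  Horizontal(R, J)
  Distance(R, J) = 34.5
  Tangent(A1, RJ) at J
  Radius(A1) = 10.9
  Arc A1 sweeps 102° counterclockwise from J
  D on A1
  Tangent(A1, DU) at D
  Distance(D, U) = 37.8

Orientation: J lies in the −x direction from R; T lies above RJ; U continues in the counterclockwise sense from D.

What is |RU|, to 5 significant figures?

59.319

R is at the origin; RJ is horizontal with |RJ| = 34.5 and J on the −x side, so J = (-34.500, 0.0000). The tangent condition forces TJ to be normal to RJ, so T = J + (0, 10.9) = (-34.500, 10.900). On A1, J sits at bearing -90° from T; a 102° counterclockwise sweep puts D at bearing 12°, so D = T + 10.9·(cos 12°, sin 12°) = (-23.838, 13.166). Since A1 is tangent to DU there, TD ⟂ DU, so DU runs along (−sin 12°, cos 12°); with |DU| = 37.8, U = (-31.697, 50.140). Then |RU| = |U − R| = 59.319.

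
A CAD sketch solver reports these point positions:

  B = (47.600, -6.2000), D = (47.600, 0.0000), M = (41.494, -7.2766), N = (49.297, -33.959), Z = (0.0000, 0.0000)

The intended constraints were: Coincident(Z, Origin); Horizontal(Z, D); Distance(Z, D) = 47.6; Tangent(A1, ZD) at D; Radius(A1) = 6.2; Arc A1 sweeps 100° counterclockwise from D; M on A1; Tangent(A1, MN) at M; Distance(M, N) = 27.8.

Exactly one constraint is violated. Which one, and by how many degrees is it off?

Tangent(A1, MN) at M — off by 6.30°.

Z = (0.00, 0.00) ✓; Z.y = 0.00, D.y = 0.00 ✓; |ZD| = 47.60 ✓; ∠(BD, DZ) = 90.00° ✓; |BD| = 6.200 ✓; bearing(B→M) − bearing(B→D) = 100.0° ✓; |BM| = 6.200 ✓; ∠(BM, MN) = 83.70° ✗; |MN| = 27.80 ✓.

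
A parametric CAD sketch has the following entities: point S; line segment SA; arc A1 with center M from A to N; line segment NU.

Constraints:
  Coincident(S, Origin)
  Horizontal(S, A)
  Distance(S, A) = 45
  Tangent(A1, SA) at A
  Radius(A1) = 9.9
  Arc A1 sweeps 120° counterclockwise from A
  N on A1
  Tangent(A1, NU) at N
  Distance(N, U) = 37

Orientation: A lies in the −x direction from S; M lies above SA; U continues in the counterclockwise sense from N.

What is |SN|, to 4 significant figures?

39.34

S is at the origin; SA is horizontal with |SA| = 45.0 and A on the −x side, so A = (-45.00, 0.000). A1 meets SA tangentially, so MA is at right angles to SA, so M = A + (0, 9.9) = (-45.00, 9.900). On A1, A sits at bearing -90° from M; a 120° counterclockwise sweep puts N at bearing 30°, so N = M + 9.9·(cos 30°, sin 30°) = (-36.43, 14.85). Then |SN| = |N − S| = 39.34.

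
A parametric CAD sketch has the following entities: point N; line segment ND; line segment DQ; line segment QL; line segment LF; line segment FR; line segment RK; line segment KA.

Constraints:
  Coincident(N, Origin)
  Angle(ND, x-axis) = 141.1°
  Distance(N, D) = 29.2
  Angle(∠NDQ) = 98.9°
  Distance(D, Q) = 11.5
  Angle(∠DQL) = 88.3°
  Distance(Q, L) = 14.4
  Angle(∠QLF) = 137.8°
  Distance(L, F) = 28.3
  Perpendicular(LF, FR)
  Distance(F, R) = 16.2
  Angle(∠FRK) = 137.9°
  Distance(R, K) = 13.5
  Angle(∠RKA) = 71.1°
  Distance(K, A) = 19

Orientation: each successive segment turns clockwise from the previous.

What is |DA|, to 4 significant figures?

15.23

N is at the origin; ND runs at 141.1° with length 29.2, so D = (-22.72, 18.34). ∠NDQ = 98.9° gives DQ at 60.00° from the x-axis; with |DQ| = 11.5, Q = (-16.97, 28.30). ∠DQL = 88.3° gives QL at -31.70° from the x-axis; with |QL| = 14.4, L = (-4.723, 20.73). ∠QLF = 137.8° gives LF at -73.90° from the x-axis; with |LF| = 28.3, F = (3.125, -6.461). LF ⟂ FR, so FR runs at -163.9°; with |FR| = 16.2, R = (-12.44, -10.95). ∠FRK = 137.9° gives RK at 154.0° from the x-axis; with |RK| = 13.5, K = (-24.57, -5.036). ∠RKA = 71.1° gives KA at 45.10° from the x-axis; with |KA| = 19.0, A = (-11.16, 8.423). Then |DA| = |A − D| = 15.23.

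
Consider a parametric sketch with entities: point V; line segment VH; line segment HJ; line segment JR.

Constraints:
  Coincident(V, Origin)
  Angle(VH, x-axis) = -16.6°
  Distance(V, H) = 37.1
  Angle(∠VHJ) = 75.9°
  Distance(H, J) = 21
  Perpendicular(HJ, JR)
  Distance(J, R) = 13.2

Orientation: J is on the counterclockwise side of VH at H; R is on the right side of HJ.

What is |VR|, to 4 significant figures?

50.62

V is at the origin; VH runs at -16.6° with length 37.1, so H = 37.1·(cos -16.6°, sin -16.6°) = (35.55, -10.60). ∠VHJ = 75.9°, so HJ runs at -16.6° + (180° − 75.9°) = 87.50° from the x-axis; with |HJ| = 21.0, J = H + 21.0·(cos 87.50°, sin 87.50°) = (36.47, 10.38). HJ ⟂ JR; with |JR| = 13.2 on the right of HJ, R = J + 13.2·(0.9990, -0.04362) = (49.66, 9.805). Then |VR| = |R − V| = 50.62.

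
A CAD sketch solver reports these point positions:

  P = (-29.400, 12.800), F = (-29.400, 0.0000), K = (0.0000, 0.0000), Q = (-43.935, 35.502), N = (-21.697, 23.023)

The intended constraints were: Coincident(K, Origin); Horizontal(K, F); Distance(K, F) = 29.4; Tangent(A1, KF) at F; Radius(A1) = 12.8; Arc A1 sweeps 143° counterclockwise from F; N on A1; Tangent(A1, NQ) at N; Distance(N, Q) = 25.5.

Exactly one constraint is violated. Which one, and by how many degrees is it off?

Tangent(A1, NQ) at N — off by 7.70°.

K = (0.00, 0.00) ✓; K.y = 0.00, F.y = 0.00 ✓; |KF| = 29.40 ✓; ∠(PF, FK) = 90.00° ✓; |PF| = 12.80 ✓; bearing(P→N) − bearing(P→F) = 143.0° ✓; |PN| = 12.80 ✓; ∠(PN, NQ) = 82.30° ✗; |NQ| = 25.50 ✓.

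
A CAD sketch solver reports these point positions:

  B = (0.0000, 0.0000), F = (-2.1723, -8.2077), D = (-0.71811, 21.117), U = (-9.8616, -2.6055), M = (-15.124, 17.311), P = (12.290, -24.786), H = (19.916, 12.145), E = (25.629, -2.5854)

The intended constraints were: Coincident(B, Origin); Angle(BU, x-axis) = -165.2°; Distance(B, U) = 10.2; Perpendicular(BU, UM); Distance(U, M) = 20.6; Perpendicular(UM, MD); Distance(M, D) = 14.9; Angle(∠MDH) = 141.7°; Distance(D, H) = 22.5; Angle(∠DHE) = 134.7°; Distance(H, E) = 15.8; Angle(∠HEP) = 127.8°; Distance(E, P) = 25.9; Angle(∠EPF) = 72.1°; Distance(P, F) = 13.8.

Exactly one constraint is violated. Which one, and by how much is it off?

Distance(P, F) = 13.8 — off by 8.20.

B = (0.00, 0.00) ✓; BU at -165.2° ✓; |BU| = 10.20 ✓; ∠(BU, UM) = 90.00° ✓; |UM| = 20.60 ✓; ∠(UM, MD) = 90.00° ✓; |MD| = 14.90 ✓; ∠MDH = 141.7° ✓; |DH| = 22.50 ✓; ∠DHE = 134.7° ✓; |HE| = 15.80 ✓; ∠HEP = 127.8° ✓; |EP| = 25.90 ✓; ∠EPF = 72.10° ✓; |PF| = 22.00 ✗.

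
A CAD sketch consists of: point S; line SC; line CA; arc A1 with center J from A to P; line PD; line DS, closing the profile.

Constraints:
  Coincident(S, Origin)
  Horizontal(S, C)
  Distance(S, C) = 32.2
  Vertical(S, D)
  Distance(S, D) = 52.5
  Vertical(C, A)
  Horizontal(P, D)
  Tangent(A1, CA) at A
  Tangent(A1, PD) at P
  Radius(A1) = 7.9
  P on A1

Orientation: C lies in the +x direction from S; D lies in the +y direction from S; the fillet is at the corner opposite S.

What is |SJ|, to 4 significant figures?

50.79

S is at the origin; SC is horizontal with |SC| = 32.2 and C on the +x side, so C = (32.20, 0.000). S and D share the same x with |SD| = 52.5 and D on the +y side, so D = (0.000, 52.50). The virtual corner opposite S is at (32.20, 52.50). The tangent condition forces JA to be normal to CA and A1 meets PD tangentially, so JP is at right angles to PD, with radius 7.9, so the center J sits 7.9 in from both sides at J = (24.30, 44.60). Then |SJ| = |J − S| = 50.79.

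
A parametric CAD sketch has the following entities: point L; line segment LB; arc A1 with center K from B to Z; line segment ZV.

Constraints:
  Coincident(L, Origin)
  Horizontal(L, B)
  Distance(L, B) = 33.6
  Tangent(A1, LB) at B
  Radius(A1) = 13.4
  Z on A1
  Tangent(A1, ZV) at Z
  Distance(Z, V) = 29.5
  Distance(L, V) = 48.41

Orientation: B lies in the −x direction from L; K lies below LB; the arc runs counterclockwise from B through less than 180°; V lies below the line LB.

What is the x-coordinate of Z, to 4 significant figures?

-42.82

L is at the origin; LB is horizontal with |LB| = 33.6 and B on the −x side, so B = (-33.60, 0.000). Tangency of A1 to LB means the radius KB is perpendicular to LB, so K = B + (0, -13.4) = (-33.60, -13.40). Since KZ ⟂ ZV (tangency), |KV| = √(13.4² + 29.5²) = 32.40 regardless of where Z sits on A1. So V lies on both circle(L, 48.41) and circle(K, 32.40); the below-LB intersection is V = (-21.41, -43.42). Z is the foot of the tangent from V: Z = (-42.82, -23.13).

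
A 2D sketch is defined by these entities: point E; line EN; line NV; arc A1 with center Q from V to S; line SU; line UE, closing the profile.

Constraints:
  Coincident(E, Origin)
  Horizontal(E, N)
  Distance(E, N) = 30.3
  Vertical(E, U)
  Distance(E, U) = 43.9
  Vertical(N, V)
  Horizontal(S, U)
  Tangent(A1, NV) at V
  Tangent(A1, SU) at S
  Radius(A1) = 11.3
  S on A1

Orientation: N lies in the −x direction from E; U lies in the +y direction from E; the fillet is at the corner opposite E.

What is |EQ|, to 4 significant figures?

37.73

E is at the origin; EN is horizontal with |EN| = 30.3 and N on the −x side, so N = (-30.30, 0.000). EU is vertical with |EU| = 43.9 and U on the +y side, so U = (0.000, 43.90). The virtual corner opposite E is at (-30.30, 43.90). A1 meets NV tangentially, so QV is at right angles to NV and A1 meets SU tangentially, so QS is at right angles to SU, with radius 11.3, so the center Q sits 11.3 in from both sides at Q = (-19.00, 32.60). Then |EQ| = |Q − E| = 37.73.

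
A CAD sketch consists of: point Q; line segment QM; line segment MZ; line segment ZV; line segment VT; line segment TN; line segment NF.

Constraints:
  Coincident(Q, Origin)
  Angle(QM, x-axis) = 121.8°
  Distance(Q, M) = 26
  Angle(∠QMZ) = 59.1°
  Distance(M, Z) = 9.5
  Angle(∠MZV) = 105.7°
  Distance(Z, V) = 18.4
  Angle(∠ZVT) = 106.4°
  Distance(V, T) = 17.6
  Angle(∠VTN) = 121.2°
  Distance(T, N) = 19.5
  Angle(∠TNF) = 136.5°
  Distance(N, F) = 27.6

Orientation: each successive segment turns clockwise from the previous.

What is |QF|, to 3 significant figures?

50.4

Q is at the origin; QM runs at 121.8° with length 26.0, so M = (-13.7, 22.1). ∠QMZ = 59.1° gives MZ at 0.900° from the x-axis; with |MZ| = 9.5, Z = (-4.20, 22.2). ∠MZV = 105.7° gives ZV at -73.4° from the x-axis; with |ZV| = 18.4, V = (1.05, 4.61). ∠ZVT = 106.4° gives VT at -147° from the x-axis; with |VT| = 17.6, T = (-13.7, -4.97). ∠VTN = 121.2° gives TN at 154° from the x-axis; with |TN| = 19.5, N = (-31.3, 3.51). ∠TNF = 136.5° gives NF at 111° from the x-axis; with |NF| = 27.6, F = (-41.0, 29.3). Then |QF| = |F − Q| = 50.4.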